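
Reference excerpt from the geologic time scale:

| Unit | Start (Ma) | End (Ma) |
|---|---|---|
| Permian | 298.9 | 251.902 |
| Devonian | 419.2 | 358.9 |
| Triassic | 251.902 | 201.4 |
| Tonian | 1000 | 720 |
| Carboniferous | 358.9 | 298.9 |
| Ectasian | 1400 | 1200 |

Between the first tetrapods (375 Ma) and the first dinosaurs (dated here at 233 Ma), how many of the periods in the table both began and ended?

The older date is 375 Ma and the younger is 233 Ma.
Periods with start < 375 and end > 233 Ma: Carboniferous (358.9–298.9), Permian (298.9–251.902).
That is 2 complete periods.

2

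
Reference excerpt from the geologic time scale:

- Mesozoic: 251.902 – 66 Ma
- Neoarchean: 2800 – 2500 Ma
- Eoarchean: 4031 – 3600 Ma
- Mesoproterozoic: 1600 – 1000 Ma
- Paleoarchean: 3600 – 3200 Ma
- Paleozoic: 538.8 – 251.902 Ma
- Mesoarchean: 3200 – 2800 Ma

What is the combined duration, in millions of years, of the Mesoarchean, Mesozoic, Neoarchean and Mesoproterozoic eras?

Each duration: Mesoarchean = 400; Mesozoic = 185.902; Neoarchean = 300; Mesoproterozoic = 600.
Sum: 400 + 185.902 + 300 + 600 = 1485.902 Myr.

1485.902 million years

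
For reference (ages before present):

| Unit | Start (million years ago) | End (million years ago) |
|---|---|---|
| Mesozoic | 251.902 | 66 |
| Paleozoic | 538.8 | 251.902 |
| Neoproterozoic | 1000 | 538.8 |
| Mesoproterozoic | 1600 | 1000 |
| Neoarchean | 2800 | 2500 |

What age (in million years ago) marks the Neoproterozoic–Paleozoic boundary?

The Neoproterozoic ends and the Paleozoic begins at 538.8 million years ago.

538.8 million years ago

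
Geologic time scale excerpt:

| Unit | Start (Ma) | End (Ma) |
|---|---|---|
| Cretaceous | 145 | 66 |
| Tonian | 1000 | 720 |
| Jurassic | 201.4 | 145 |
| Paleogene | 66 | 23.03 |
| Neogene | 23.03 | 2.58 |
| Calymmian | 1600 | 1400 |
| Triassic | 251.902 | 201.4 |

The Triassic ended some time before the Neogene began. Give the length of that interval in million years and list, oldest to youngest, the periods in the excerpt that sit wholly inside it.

178.37 million years; Jurassic, Cretaceous, Paleogene

End of Triassic = 201.4 Ma; start of Neogene = 23.03 Ma.
Gap = 201.4 − 23.03 = 178.37 Myr.
Periods wholly inside 201.4–23.03 Ma: Jurassic (201.4–145), Cretaceous (145–66), Paleogene (66–23.03).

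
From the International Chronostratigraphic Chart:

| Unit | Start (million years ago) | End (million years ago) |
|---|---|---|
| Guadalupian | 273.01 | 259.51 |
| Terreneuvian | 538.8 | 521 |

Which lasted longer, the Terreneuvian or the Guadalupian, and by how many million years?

Terreneuvian, by 4.3 million years

Terreneuvian: 538.8 − 521 = 17.8 Myr.
Guadalupian: 273.01 − 259.51 = 13.5 Myr.
Difference: 17.8 − 13.5 = 4.3 Myr, so the Terreneuvian was longer.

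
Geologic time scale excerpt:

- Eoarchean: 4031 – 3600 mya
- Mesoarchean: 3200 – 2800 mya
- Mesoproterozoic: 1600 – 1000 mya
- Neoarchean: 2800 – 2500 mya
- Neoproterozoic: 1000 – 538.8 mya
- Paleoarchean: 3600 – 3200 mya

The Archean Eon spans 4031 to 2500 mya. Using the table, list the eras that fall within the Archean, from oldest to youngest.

Eoarchean, Paleoarchean, Mesoarchean, Neoarchean

Eras with both bounds inside 4031–2500 Ma: Eoarchean (4031–3600), Paleoarchean (3600–3200), Mesoarchean (3200–2800), Neoarchean (2800–2500).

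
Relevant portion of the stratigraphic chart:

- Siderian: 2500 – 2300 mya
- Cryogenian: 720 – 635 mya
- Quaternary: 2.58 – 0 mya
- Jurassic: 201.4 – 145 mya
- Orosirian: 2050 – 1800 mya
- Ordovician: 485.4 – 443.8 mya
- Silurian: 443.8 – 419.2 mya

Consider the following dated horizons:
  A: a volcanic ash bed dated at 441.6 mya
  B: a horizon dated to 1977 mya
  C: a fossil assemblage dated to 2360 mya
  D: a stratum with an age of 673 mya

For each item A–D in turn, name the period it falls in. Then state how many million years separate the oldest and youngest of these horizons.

Match each age against the start–end ranges in the excerpt: A = 441.6 Ma → Silurian (443.8–419.2); B = 1977 Ma → Orosirian (2050–1800); C = 2360 Ma → Siderian (2500–2300); D = 673 Ma → Cryogenian (720–635).
The largest age is 2360 Ma and the smallest is 441.6 Ma; their difference is 1918.4 Myr.

A — Silurian; B — Orosirian; C — Siderian; D — Cryogenian; span 1918.4 million years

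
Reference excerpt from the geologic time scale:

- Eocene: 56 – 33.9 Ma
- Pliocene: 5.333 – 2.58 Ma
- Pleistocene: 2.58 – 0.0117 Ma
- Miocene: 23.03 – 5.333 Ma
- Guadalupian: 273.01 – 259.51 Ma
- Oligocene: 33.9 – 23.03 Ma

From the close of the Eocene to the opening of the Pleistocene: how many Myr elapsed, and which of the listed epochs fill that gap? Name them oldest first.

The Eocene closes at 33.9 Ma and the Pleistocene opens at 2.58 Ma, so the interval is 33.9 − 2.58 = 31.32 Myr.
An epoch fits inside if it starts at or after 33.9 Ma and ends at or before 2.58 Ma; oldest first that gives Oligocene, Miocene, Pliocene.

31.32 million years; Oligocene, Miocene, Pliocene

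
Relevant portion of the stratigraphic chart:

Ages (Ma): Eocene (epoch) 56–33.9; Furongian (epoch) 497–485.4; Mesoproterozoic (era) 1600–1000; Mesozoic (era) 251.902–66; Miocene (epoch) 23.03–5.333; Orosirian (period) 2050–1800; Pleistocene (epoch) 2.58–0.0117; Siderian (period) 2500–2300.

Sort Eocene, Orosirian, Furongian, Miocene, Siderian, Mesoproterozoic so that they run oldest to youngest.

The oldest of these is Siderian (starts 2500 Ma) and the youngest is Miocene (ends 5.333 Ma).
In between, by decreasing start age: Orosirian (2050), Mesoproterozoic (1600), Furongian (497), Eocene (56).

Siderian, Orosirian, Mesoproterozoic, Furongian, Eocene, Miocene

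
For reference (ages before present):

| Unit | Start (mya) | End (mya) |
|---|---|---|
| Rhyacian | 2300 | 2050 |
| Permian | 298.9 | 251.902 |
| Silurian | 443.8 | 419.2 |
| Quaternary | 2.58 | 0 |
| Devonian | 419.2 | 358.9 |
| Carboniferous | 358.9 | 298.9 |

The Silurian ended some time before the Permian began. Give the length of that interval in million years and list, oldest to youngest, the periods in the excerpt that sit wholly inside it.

End of Silurian = 419.2 Ma; start of Permian = 298.9 Ma.
Gap = 419.2 − 298.9 = 120.3 Myr.
Periods wholly inside 419.2–298.9 Ma: Devonian (419.2–358.9), Carboniferous (358.9–298.9).

120.3 million years; Devonian, Carboniferous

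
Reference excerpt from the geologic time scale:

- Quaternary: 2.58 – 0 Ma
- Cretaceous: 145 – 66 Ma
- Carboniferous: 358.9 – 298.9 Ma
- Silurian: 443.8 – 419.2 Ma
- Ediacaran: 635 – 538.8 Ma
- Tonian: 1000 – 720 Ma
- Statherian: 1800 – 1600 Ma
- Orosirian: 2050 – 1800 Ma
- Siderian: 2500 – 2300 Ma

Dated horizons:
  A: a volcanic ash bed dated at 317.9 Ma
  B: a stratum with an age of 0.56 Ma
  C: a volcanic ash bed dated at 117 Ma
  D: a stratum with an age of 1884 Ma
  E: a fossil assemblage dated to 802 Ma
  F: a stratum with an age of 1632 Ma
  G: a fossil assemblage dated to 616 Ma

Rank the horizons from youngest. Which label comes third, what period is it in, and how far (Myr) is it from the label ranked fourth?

A, in the Carboniferous; 298.1 million years to G

Smaller Ma means younger, so youngest first: B 0.56 < C 117 < A 317.9 < G 616 < E 802 < F 1632 < D 1884.
Counting 3 along gives A (317.9 Ma); the excerpt puts that inside the Carboniferous, 358.9–298.9 Ma.
Next in line is G (616 Ma), and 616 − 317.9 = 298.1 Myr.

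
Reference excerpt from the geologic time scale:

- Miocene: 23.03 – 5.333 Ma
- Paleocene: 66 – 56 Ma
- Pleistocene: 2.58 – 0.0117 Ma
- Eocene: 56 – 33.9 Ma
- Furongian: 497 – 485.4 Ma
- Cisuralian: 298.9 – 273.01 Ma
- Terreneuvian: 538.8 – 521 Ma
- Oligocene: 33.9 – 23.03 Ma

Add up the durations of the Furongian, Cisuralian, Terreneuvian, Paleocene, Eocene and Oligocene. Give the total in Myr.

98.26 million years

Duration is start − end for each: (497 − 485.4) + (298.9 − 273.01) + (538.8 − 521) + (66 − 56) + (56 − 33.9) + (33.9 − 23.03).
That is 11.6 + 25.89 + 17.8 + 10 + 22.1 + 10.87, which totals 98.26 million years.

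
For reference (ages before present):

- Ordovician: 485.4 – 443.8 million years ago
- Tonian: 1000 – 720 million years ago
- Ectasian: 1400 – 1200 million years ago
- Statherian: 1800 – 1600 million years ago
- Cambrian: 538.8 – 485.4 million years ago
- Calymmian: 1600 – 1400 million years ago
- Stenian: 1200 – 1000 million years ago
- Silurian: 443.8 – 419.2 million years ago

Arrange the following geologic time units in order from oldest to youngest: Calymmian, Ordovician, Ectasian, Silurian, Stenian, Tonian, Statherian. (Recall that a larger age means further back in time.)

Sorting by start age (descending Ma, since larger Ma = older): Statherian began 1800, Calymmian began 1600, Ectasian began 1400, Stenian began 1200, Tonian began 1000, Ordovician began 485.4, Silurian began 443.8.

Statherian → Calymmian → Ectasian → Stenian → Tonian → Ordovician → Silurian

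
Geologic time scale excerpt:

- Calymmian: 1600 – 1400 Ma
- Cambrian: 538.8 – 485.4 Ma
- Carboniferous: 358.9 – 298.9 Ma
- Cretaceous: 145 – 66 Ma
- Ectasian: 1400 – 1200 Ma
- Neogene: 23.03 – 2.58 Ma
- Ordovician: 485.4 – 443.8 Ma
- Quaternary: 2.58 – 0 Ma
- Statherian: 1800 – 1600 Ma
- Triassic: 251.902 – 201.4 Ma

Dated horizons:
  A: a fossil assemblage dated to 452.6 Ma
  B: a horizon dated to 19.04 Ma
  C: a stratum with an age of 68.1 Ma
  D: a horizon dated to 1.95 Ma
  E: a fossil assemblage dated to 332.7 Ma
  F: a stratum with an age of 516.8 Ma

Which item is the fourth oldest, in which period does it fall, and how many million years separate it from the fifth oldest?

Sorted oldest-first by Ma: F (516.8), A (452.6), E (332.7), C (68.1), B (19.04), D (1.95).
The fourth oldest is C at 68.1 Ma, which lies in 145–66 Ma: the Cretaceous.
The fifth oldest is B at 19.04 Ma; separation = |68.1 − 19.04| = 49.06 Myr.

C, in the Cretaceous; 49.06 million years to B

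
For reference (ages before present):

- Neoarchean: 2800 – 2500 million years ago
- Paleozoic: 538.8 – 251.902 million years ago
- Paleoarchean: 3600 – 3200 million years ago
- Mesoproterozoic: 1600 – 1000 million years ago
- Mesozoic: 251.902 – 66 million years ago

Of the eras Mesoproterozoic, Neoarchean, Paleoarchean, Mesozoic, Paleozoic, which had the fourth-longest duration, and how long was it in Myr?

Paleozoic, 286.898 million years

Start − end for each: Mesoproterozoic 1600 − 1000 = 600; Neoarchean 2800 − 2500 = 300; Paleoarchean 3600 − 3200 = 400; Mesozoic 251.902 − 66 = 185.902; Paleozoic 538.8 − 251.902 = 286.898.
Ranking these from longest: Mesoproterozoic > Paleoarchean > Neoarchean > Paleozoic > Mesozoic.
Position 4 in that ranking is Paleozoic, which lasted 286.898 Myr.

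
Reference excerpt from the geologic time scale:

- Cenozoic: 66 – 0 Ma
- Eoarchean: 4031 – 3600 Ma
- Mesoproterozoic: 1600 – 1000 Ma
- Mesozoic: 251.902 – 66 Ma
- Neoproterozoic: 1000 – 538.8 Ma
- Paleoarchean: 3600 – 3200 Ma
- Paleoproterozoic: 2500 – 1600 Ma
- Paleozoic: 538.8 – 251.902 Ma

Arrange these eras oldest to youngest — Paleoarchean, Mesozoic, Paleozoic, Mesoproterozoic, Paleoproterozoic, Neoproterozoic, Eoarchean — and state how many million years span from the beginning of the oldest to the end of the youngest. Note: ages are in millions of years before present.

Eoarchean → Paleoarchean → Paleoproterozoic → Mesoproterozoic → Neoproterozoic → Paleozoic → Mesozoic; total span 3965 Myr

From the excerpt: Paleoarchean 3600–3200; Mesozoic 251.902–66; Paleozoic 538.8–251.902; Mesoproterozoic 1600–1000; Paleoproterozoic 2500–1600; Neoproterozoic 1000–538.8; Eoarchean 4031–3600 (Ma).
Larger Ma is earlier, so the oldest is Eoarchean and the youngest is Mesozoic; oldest to youngest: Eoarchean, Paleoarchean, Paleoproterozoic, Mesoproterozoic, Neoproterozoic, Paleozoic, Mesozoic.
Oldest start 4031 minus youngest end 66 gives 3965 Myr overall.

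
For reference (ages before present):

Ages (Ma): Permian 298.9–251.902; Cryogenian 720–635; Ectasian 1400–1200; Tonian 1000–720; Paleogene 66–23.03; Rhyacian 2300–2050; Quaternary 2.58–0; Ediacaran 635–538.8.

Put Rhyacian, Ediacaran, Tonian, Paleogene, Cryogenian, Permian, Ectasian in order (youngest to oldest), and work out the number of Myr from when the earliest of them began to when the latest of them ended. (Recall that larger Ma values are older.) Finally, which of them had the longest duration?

Paleogene → Permian → Ediacaran → Cryogenian → Tonian → Ectasian → Rhyacian; total span 2276.97 Myr; longest is Tonian

Start ages (Ma): Rhyacian 2300, Ectasian 1400, Tonian 1000, Cryogenian 720, Ediacaran 635, Permian 298.9, Paleogene 66.
Ordered youngest to oldest: Paleogene, Permian, Ediacaran, Cryogenian, Tonian, Ectasian, Rhyacian.
Span = 2300 − 23.03 = 2276.97 Myr.
Durations: Ediacaran 96.2, Paleogene 42.97, Ectasian 200, Permian 46.998, Rhyacian 250, Cryogenian 85, Tonian 280 → longest is Tonian (280 Myr).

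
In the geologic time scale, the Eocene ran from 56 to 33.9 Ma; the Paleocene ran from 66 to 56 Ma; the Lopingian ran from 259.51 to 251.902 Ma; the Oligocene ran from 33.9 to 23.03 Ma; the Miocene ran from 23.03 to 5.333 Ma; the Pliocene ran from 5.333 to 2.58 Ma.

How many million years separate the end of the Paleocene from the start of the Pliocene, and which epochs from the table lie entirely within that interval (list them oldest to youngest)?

End of Paleocene = 56 Ma; start of Pliocene = 5.333 Ma.
Gap = 56 − 5.333 = 50.667 Myr.
Epochs wholly inside 56–5.333 Ma: Eocene (56–33.9), Oligocene (33.9–23.03), Miocene (23.03–5.333).

50.667 million years; Eocene, Oligocene, Miocene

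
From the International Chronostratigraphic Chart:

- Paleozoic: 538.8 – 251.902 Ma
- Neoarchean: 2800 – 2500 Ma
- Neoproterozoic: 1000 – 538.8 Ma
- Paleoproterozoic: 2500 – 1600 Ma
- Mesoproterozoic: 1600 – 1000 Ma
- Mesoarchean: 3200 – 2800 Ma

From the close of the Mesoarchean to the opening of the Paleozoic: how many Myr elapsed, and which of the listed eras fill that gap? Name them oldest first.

2261.2 million years; Neoarchean, Paleoproterozoic, Mesoproterozoic, Neoproterozoic

The Mesoarchean closes at 2800 Ma and the Paleozoic opens at 538.8 Ma, so the interval is 2800 − 538.8 = 2261.2 Myr.
An era fits inside if it starts at or after 2800 Ma and ends at or before 538.8 Ma; oldest first that gives Neoarchean, Paleoproterozoic, Mesoproterozoic, Neoproterozoic.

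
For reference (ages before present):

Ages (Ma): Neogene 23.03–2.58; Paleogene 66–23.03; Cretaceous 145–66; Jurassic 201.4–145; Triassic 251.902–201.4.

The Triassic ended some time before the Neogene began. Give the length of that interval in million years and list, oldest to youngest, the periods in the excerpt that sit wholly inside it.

178.37 million years; Jurassic, Cretaceous, Paleogene

End of Triassic = 201.4 Ma; start of Neogene = 23.03 Ma.
Gap = 201.4 − 23.03 = 178.37 Myr.
Periods wholly inside 201.4–23.03 Ma: Jurassic (201.4–145), Cretaceous (145–66), Paleogene (66–23.03).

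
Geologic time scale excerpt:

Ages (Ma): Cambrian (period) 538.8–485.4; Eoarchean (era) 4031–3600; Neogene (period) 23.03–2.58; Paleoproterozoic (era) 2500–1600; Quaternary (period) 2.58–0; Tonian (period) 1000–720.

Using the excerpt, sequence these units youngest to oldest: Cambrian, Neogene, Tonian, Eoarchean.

Read off each span (Ma): Cambrian 538.8–485.4; Neogene 23.03–2.58; Tonian 1000–720; Eoarchean 4031–3600.
Larger Ma is older, so oldest→youngest is Eoarchean, Tonian, Cambrian, Neogene; reverse it for youngest→oldest.

Neogene → Cambrian → Tonian → Eoarchean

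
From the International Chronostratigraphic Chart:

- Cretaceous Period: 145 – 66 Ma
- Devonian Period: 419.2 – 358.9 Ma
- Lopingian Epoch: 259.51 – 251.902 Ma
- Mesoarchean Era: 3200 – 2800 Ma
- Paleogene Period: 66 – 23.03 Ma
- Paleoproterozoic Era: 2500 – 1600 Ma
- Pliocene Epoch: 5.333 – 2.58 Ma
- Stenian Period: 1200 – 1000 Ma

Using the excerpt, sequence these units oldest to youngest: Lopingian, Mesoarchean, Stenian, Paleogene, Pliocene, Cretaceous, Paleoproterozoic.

Read off each span (Ma): Lopingian 259.51–251.902; Mesoarchean 3200–2800; Stenian 1200–1000; Paleogene 66–23.03; Pliocene 5.333–2.58; Cretaceous 145–66; Paleoproterozoic 2500–1600.
Larger Ma is older, so oldest→youngest is Mesoarchean, Paleoproterozoic, Stenian, Lopingian, Cretaceous, Paleogene, Pliocene.

Mesoarchean, Paleoproterozoic, Stenian, Lopingian, Cretaceous, Paleogene, Pliocene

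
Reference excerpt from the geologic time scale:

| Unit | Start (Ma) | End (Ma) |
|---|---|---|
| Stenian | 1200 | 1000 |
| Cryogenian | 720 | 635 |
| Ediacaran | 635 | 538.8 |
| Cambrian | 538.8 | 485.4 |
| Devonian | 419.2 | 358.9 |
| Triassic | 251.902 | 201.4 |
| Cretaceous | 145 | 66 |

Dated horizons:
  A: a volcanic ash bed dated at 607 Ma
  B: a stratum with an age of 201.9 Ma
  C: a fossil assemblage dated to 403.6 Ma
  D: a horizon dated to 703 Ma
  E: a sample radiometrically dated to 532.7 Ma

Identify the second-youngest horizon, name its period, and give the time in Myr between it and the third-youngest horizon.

Smaller Ma means younger, so youngest first: B 201.9 < C 403.6 < E 532.7 < A 607 < D 703.
Counting 2 along gives C (403.6 Ma); the excerpt puts that inside the Devonian, 419.2–358.9 Ma.
Next in line is E (532.7 Ma), and 532.7 − 403.6 = 129.1 Myr.

C, in the Devonian; 129.1 million years to E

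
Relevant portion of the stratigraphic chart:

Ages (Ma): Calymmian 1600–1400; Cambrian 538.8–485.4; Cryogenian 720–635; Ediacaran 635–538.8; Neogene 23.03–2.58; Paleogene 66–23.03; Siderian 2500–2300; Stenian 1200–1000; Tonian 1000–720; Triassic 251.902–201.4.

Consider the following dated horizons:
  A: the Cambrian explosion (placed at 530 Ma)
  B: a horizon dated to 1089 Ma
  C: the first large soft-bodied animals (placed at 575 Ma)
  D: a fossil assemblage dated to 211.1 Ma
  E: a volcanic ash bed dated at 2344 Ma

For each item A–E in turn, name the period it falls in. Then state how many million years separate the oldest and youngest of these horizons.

A: 530 Ma lies in 538.8–485.4 Ma, so Cambrian.
B: 1089 Ma lies in 1200–1000 Ma, so Stenian.
C: 575 Ma lies in 635–538.8 Ma, so Ediacaran.
D: 211.1 Ma lies in 251.902–201.4 Ma, so Triassic.
E: 2344 Ma lies in 2500–2300 Ma, so Siderian.
Oldest = 2344 Ma, youngest = 211.1 Ma → span 2132.9 Myr.

A — Cambrian; B — Stenian; C — Ediacaran; D — Triassic; E — Siderian; span 2132.9 million years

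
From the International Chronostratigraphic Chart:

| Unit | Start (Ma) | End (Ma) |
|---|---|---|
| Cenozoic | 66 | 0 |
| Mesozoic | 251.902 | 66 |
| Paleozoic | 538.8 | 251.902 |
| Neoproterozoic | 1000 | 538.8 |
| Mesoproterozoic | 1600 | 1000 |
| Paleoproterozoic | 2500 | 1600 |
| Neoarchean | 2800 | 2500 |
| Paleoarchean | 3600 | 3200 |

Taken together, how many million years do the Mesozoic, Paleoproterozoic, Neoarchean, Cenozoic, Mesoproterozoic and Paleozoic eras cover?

Each duration: Mesozoic = 185.902; Paleoproterozoic = 900; Neoarchean = 300; Cenozoic = 66; Mesoproterozoic = 600; Paleozoic = 286.898.
Sum: 185.902 + 900 + 300 + 66 + 600 + 286.898 = 2338.8 Myr.

2338.8 million years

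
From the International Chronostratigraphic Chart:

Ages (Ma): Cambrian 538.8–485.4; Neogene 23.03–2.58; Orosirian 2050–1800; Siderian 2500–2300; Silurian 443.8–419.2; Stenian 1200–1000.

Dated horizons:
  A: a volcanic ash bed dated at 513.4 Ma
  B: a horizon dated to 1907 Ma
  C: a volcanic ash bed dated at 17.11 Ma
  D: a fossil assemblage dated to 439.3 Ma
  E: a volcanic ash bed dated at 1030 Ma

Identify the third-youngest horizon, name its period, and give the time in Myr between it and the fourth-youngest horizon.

A, in the Cambrian; 516.6 million years to E

Sorted youngest-first by Ma: C (17.11), D (439.3), A (513.4), E (1030), B (1907).
The third youngest is A at 513.4 Ma, which lies in 538.8–485.4 Ma: the Cambrian.
The fourth youngest is E at 1030 Ma; separation = |513.4 − 1030| = 516.6 Myr.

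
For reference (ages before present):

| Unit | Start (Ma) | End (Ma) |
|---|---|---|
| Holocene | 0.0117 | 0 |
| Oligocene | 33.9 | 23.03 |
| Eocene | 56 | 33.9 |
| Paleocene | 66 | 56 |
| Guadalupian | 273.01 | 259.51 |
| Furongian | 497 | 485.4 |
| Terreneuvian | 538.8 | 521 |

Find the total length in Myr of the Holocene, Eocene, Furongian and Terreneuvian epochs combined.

51.5117 million years

Duration is start − end for each: (0.0117 − 0) + (56 − 33.9) + (497 − 485.4) + (538.8 − 521).
That is 0.0117 + 22.1 + 11.6 + 17.8, which totals 51.5117 million years.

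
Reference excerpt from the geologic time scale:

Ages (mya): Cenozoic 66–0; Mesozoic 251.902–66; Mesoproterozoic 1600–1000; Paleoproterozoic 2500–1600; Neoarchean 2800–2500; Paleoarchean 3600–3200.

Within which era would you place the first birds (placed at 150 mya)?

150 Ma lies between 251.902 and 66 Ma, so it falls in the Mesozoic.

Mesozoic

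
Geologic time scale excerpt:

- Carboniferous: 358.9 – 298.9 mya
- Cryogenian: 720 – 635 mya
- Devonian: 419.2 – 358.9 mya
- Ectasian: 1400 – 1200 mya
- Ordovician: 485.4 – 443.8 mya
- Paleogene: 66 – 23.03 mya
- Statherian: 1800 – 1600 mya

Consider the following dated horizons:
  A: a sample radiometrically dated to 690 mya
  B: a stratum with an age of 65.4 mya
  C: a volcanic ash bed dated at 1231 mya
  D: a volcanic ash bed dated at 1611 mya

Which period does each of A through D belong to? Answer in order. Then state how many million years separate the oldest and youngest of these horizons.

Match each age against the start–end ranges in the excerpt: A = 690 Ma → Cryogenian (720–635); B = 65.4 Ma → Paleogene (66–23.03); C = 1231 Ma → Ectasian (1400–1200); D = 1611 Ma → Statherian (1800–1600).
The largest age is 1611 Ma and the smallest is 65.4 Ma; their difference is 1545.6 Myr.

A — Cryogenian; B — Paleogene; C — Ectasian; D — Statherian; span 1545.6 million years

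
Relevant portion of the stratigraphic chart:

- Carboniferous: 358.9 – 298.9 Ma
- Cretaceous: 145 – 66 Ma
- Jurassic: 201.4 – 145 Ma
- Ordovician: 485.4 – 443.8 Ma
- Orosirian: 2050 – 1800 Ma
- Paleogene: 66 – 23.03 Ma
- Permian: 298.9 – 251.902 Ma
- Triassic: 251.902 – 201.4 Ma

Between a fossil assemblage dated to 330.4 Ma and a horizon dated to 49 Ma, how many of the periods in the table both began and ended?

330.4 Ma sits inside the Carboniferous (358.9–298.9) and 49 Ma inside the Paleogene (66–23.03); neither of those is wholly between the two dates.
The listed periods lying completely between them are Permian, Triassic, Jurassic, Cretaceous — 4 in all.

4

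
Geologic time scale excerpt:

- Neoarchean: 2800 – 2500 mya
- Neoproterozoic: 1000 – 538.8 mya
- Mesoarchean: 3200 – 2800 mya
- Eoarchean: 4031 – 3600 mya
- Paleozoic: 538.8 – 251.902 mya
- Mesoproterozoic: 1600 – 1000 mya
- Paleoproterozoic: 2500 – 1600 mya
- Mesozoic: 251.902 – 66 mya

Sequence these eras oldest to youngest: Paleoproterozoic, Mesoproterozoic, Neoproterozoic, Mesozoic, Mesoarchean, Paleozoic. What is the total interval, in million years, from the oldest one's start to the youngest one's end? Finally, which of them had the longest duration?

Start ages (Ma): Mesoarchean 3200, Paleoproterozoic 2500, Mesoproterozoic 1600, Neoproterozoic 1000, Paleozoic 538.8, Mesozoic 251.902.
Ordered oldest to youngest: Mesoarchean, Paleoproterozoic, Mesoproterozoic, Neoproterozoic, Paleozoic, Mesozoic.
Span = 3200 − 66 = 3134 Myr.
Durations: Mesoproterozoic 600, Paleozoic 286.898, Mesoarchean 400, Neoproterozoic 461.2, Mesozoic 185.902, Paleoproterozoic 900 → longest is Paleoproterozoic (900 Myr).

Mesoarchean → Paleoproterozoic → Mesoproterozoic → Neoproterozoic → Paleozoic → Mesozoic; total span 3134 Myr; longest is Paleoproterozoic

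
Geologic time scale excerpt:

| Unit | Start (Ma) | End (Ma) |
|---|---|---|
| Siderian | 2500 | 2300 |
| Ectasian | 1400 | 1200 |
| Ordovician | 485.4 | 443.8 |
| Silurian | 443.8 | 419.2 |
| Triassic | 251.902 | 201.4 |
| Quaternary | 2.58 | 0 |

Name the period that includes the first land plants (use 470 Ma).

470 Ma lies between 485.4 and 443.8 Ma, so it falls in the Ordovician.

Ordovician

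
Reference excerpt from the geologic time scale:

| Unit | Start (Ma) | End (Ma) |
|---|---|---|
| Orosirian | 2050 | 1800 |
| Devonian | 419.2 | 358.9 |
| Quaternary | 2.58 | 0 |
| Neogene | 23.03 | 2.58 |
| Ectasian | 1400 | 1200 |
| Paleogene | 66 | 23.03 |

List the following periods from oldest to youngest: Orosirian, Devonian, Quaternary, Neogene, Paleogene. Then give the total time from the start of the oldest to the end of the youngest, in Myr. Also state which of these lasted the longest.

Orosirian → Devonian → Paleogene → Neogene → Quaternary; total span 2050 Myr; longest is Orosirian

From the excerpt: Orosirian 2050–1800; Devonian 419.2–358.9; Quaternary 2.58–0; Neogene 23.03–2.58; Paleogene 66–23.03 (Ma).
Larger Ma is earlier, so the oldest is Orosirian and the youngest is Quaternary; oldest to youngest: Orosirian, Devonian, Paleogene, Neogene, Quaternary.
Oldest start 2050 minus youngest end 0 gives 2050 Myr overall.
Individual lengths (start − end): Quaternary 2.58; Orosirian 250; Neogene 20.45; Paleogene 42.97; Devonian 60.3. The largest is Orosirian at 250 Myr.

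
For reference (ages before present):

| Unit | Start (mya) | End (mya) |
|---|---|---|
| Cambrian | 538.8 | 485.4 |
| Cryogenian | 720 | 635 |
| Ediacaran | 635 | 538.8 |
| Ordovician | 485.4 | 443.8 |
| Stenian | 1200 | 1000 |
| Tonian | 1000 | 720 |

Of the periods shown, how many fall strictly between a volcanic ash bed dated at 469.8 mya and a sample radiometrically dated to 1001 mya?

4

1001 Ma sits inside the Stenian (1200–1000) and 469.8 Ma inside the Ordovician (485.4–443.8); neither of those is wholly between the two dates.
The listed periods lying completely between them are Tonian, Cryogenian, Ediacaran, Cambrian — 4 in all.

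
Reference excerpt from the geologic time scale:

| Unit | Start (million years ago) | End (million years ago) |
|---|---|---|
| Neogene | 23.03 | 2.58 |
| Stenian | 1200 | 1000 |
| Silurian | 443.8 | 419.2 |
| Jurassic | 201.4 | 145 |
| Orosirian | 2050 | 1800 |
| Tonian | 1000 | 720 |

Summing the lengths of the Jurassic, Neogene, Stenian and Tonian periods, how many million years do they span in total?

556.85 million years

Each duration: Jurassic = 56.4; Neogene = 20.45; Stenian = 200; Tonian = 280.
Sum: 56.4 + 20.45 + 200 + 280 = 556.85 Myr.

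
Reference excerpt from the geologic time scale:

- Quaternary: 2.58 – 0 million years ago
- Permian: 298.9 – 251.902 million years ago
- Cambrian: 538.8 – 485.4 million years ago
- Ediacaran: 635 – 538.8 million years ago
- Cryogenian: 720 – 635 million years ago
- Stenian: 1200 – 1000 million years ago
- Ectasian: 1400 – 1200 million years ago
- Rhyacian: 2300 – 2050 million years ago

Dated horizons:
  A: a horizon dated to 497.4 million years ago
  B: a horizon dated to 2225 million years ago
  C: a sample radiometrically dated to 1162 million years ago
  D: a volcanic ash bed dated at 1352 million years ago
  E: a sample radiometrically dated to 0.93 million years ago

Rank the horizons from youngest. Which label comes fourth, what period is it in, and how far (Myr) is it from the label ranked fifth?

D, in the Ectasian; 873 million years to B

Smaller Ma means younger, so youngest first: E 0.93 < A 497.4 < C 1162 < D 1352 < B 2225.
Counting 4 along gives D (1352 Ma); the excerpt puts that inside the Ectasian, 1400–1200 Ma.
Next in line is B (2225 Ma), and 2225 − 1352 = 873 Myr.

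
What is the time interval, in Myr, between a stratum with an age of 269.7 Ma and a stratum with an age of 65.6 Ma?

204.1 million years

269.7 − 65.6 = 204.1 million years.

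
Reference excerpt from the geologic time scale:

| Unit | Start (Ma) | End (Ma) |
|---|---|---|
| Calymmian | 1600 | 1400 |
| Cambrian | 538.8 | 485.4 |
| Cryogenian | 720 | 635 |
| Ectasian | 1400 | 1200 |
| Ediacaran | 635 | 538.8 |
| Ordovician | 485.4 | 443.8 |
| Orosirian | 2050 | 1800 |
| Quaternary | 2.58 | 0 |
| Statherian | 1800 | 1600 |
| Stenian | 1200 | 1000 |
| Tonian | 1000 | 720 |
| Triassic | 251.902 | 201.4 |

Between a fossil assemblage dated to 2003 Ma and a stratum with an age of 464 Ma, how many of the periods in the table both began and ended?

The older date is 2003 Ma and the younger is 464 Ma.
Periods with start < 2003 and end > 464 Ma: Statherian (1800–1600), Calymmian (1600–1400), Ectasian (1400–1200), Stenian (1200–1000), Tonian (1000–720), Cryogenian (720–635), Ediacaran (635–538.8), Cambrian (538.8–485.4).
That is 8 complete periods.

8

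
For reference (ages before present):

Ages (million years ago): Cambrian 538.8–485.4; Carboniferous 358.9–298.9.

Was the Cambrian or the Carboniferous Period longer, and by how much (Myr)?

Carboniferous, by 6.6 million years

Cambrian: 538.8 − 485.4 = 53.4 Myr.
Carboniferous: 358.9 − 298.9 = 60 Myr.
Difference: 60 − 53.4 = 6.6 Myr, so the Carboniferous was longer.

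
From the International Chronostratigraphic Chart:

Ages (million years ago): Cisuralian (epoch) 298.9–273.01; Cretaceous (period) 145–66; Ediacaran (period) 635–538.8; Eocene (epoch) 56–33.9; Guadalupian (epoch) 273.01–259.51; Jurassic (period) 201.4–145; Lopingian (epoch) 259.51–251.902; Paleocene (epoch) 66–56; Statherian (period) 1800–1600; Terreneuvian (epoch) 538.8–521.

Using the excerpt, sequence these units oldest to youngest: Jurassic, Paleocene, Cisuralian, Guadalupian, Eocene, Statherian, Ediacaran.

Statherian → Ediacaran → Cisuralian → Guadalupian → Jurassic → Paleocene → Eocene

The oldest of these is Statherian (starts 1800 Ma) and the youngest is Eocene (ends 33.9 Ma).
In between, by decreasing start age: Ediacaran (635), Cisuralian (298.9), Guadalupian (273.01), Jurassic (201.4), Paleocene (66).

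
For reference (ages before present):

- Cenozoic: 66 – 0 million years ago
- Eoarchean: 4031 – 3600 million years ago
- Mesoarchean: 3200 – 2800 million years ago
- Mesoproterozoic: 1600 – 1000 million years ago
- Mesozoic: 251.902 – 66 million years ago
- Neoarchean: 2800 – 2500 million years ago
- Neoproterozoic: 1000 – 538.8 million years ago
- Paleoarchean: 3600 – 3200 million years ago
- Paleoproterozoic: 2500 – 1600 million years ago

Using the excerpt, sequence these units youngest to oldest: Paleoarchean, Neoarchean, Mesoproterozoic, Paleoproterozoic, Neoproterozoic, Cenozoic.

Cenozoic, Neoproterozoic, Mesoproterozoic, Paleoproterozoic, Neoarchean, Paleoarchean

Sorting by start age (ascending Ma, since larger Ma = older): Cenozoic began 66, Neoproterozoic began 1000, Mesoproterozoic began 1600, Paleoproterozoic began 2500, Neoarchean began 2800, Paleoarchean began 3600.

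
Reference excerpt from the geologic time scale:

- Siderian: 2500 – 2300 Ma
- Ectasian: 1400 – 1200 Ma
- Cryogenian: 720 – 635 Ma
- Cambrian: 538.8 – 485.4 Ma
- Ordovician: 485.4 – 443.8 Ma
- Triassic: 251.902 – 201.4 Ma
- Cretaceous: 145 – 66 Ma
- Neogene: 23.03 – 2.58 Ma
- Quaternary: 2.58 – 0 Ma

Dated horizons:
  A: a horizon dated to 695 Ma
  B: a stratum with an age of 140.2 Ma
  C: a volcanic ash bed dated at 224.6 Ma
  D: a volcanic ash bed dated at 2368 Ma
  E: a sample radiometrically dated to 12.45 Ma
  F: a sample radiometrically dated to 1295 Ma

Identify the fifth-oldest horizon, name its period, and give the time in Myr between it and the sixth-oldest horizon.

Larger Ma means older, so oldest first: D 2368 > F 1295 > A 695 > C 224.6 > B 140.2 > E 12.45.
Counting 5 along gives B (140.2 Ma); the excerpt puts that inside the Cretaceous, 145–66 Ma.
Next in line is E (12.45 Ma), and 140.2 − 12.45 = 127.75 Myr.

B, in the Cretaceous; 127.75 million years to E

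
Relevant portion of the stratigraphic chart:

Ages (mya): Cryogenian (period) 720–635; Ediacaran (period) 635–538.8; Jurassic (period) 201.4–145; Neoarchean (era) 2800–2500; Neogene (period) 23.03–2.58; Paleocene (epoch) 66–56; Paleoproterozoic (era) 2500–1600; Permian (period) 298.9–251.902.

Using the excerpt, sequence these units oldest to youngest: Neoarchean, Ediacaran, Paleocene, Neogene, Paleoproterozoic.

Read off each span (Ma): Neoarchean 2800–2500; Ediacaran 635–538.8; Paleocene 66–56; Neogene 23.03–2.58; Paleoproterozoic 2500–1600.
Larger Ma is older, so oldest→youngest is Neoarchean, Paleoproterozoic, Ediacaran, Paleocene, Neogene.

Neoarchean, then Paleoproterozoic, then Ediacaran, then Paleocene, then Neogene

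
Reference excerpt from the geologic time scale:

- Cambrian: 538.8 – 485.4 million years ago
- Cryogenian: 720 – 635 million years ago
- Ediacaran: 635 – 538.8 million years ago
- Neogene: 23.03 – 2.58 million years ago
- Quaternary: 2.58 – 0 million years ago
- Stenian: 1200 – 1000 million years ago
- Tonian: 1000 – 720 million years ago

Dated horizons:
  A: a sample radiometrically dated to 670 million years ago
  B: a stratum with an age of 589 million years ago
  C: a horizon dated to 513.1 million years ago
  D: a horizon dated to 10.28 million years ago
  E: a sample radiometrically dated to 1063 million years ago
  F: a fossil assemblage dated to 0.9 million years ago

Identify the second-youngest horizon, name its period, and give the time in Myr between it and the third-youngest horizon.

Sorted youngest-first by Ma: F (0.9), D (10.28), C (513.1), B (589), A (670), E (1063).
The second youngest is D at 10.28 Ma, which lies in 23.03–2.58 Ma: the Neogene.
The third youngest is C at 513.1 Ma; separation = |10.28 − 513.1| = 502.82 Myr.

D, in the Neogene; 502.82 million years to C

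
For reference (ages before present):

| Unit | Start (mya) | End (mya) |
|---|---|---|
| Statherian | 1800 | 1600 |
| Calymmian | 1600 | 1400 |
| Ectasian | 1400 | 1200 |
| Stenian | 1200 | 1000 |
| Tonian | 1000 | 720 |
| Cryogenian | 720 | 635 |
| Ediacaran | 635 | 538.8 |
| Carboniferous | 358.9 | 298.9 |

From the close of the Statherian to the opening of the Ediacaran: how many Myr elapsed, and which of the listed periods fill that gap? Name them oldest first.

End of Statherian = 1600 Ma; start of Ediacaran = 635 Ma.
Gap = 1600 − 635 = 965 Myr.
Periods wholly inside 1600–635 Ma: Calymmian (1600–1400), Ectasian (1400–1200), Stenian (1200–1000), Tonian (1000–720), Cryogenian (720–635).

965 million years; Calymmian, Ectasian, Stenian, Tonian, Cryogenian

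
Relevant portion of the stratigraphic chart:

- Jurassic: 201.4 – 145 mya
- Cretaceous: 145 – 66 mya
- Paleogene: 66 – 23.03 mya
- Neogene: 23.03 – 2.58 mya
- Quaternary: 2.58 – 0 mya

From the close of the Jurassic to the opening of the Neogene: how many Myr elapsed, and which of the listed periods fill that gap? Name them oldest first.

End of Jurassic = 145 Ma; start of Neogene = 23.03 Ma.
Gap = 145 − 23.03 = 121.97 Myr.
Periods wholly inside 145–23.03 Ma: Cretaceous (145–66), Paleogene (66–23.03).

121.97 million years; Cretaceous, Paleogene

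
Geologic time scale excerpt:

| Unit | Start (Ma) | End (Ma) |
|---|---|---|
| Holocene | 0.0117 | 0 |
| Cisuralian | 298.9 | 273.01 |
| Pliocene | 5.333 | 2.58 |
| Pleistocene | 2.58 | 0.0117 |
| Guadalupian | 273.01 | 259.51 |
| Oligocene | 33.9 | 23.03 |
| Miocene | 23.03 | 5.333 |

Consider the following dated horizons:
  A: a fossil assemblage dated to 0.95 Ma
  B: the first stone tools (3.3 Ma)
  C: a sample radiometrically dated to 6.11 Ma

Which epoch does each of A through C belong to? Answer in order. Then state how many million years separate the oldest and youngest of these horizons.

Match each age against the start–end ranges in the excerpt: A = 0.95 Ma → Pleistocene (2.58–0.0117); B = 3.3 Ma → Pliocene (5.333–2.58); C = 6.11 Ma → Miocene (23.03–5.333).
The largest age is 6.11 Ma and the smallest is 0.95 Ma; their difference is 5.16 Myr.

A — Pleistocene; B — Pliocene; C — Miocene; span 5.16 million years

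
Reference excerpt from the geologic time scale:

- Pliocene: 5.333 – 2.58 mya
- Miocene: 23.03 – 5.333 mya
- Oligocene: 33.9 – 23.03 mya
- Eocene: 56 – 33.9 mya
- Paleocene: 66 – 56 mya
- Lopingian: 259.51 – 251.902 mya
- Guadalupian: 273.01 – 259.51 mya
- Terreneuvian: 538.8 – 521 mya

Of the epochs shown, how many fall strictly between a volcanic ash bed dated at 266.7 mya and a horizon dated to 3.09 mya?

5

266.7 Ma sits inside the Guadalupian (273.01–259.51) and 3.09 Ma inside the Pliocene (5.333–2.58); neither of those is wholly between the two dates.
The listed epochs lying completely between them are Lopingian, Paleocene, Eocene, Oligocene, Miocene — 5 in all.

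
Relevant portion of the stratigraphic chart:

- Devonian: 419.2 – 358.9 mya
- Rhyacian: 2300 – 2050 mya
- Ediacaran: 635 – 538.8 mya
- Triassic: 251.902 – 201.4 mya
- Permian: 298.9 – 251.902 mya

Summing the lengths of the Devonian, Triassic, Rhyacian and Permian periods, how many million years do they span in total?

407.8 million years

Each duration: Devonian = 60.3; Triassic = 50.502; Rhyacian = 250; Permian = 46.998.
Sum: 60.3 + 50.502 + 250 + 46.998 = 407.8 Myr.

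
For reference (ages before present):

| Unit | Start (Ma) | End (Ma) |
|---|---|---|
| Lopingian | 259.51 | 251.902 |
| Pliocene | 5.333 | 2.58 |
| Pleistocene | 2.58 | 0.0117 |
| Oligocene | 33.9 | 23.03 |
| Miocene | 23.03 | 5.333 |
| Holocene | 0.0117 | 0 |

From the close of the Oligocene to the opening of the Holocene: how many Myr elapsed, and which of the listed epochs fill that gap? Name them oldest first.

23.0183 million years; Miocene, Pliocene, Pleistocene

The Oligocene closes at 23.03 Ma and the Holocene opens at 0.0117 Ma, so the interval is 23.03 − 0.0117 = 23.0183 Myr.
An epoch fits inside if it starts at or after 23.03 Ma and ends at or before 0.0117 Ma; oldest first that gives Miocene, Pliocene, Pleistocene.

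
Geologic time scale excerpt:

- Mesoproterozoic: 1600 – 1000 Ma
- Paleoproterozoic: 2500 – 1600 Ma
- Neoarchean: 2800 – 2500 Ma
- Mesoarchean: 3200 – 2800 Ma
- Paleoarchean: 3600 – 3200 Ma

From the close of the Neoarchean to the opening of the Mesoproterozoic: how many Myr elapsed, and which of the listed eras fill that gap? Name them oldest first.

900 million years; Paleoproterozoic

End of Neoarchean = 2500 Ma; start of Mesoproterozoic = 1600 Ma.
Gap = 2500 − 1600 = 900 Myr.
Eras wholly inside 2500–1600 Ma: Paleoproterozoic (2500–1600).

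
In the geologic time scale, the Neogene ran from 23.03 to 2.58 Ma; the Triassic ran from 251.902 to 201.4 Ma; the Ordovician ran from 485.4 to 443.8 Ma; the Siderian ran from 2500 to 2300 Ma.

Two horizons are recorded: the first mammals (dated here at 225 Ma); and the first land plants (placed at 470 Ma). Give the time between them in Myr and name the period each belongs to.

245 million years apart; the first in the Triassic, the second in the Ordovician

Elapsed time: 470 − 225 = 245 Myr.
225 Ma lies within 251.902–201.4 Ma: Triassic.
470 Ma lies within 485.4–443.8 Ma: Ordovician.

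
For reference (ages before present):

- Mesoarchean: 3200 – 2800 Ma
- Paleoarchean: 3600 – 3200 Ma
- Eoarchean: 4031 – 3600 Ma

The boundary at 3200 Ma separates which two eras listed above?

Paleoarchean and Mesoarchean

The Paleoarchean ends at 3200 Ma and the Mesoarchean begins at 3200 Ma, so they share that boundary.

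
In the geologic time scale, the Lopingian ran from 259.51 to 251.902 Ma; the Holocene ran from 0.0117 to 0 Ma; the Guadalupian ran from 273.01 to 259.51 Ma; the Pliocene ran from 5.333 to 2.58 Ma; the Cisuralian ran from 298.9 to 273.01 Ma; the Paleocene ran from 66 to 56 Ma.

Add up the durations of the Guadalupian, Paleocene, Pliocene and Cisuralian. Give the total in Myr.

Duration is start − end for each: (273.01 − 259.51) + (66 − 56) + (5.333 − 2.58) + (298.9 − 273.01).
That is 13.5 + 10 + 2.753 + 25.89, which totals 52.143 million years.

52.143 million years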